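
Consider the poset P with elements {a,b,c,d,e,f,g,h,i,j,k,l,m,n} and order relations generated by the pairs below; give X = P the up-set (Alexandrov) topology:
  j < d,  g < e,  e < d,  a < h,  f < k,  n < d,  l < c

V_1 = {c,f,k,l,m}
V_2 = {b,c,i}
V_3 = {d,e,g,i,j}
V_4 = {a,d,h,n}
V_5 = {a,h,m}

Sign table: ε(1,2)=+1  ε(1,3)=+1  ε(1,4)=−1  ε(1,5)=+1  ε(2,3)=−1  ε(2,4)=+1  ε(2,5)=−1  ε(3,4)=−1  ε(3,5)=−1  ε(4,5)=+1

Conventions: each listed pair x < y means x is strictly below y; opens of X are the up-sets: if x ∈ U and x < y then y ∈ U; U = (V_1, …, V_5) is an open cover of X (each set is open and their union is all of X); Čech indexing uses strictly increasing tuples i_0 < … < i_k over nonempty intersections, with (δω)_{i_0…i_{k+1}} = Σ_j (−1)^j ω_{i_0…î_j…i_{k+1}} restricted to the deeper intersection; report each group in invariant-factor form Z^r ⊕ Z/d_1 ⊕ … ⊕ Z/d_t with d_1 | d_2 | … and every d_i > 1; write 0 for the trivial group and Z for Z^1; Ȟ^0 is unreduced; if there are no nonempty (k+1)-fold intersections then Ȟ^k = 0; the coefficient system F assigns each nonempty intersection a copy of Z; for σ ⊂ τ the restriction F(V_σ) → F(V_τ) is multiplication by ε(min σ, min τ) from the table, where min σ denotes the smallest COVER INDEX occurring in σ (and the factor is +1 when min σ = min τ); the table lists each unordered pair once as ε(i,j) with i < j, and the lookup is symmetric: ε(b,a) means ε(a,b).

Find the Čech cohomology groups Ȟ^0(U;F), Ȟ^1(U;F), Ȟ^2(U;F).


Ȟ^0 ≅ Z; Ȟ^1 ≅ Z; Ȟ^2 ≅ 0

nerve simplices:
  V12={c} V15={m} V23={i} V34={d} V45={a,h}
C dims 5,5; δ0: rk 4, SNF 1^4
degree 0: 5−4−0 = 1 → Ȟ^0 ≅ Z
degree 1: 5−0−4 = 1 → Ȟ^1 ≅ Z
degree 2: 0−0−0 = 0 → Ȟ^2 ≅ 0


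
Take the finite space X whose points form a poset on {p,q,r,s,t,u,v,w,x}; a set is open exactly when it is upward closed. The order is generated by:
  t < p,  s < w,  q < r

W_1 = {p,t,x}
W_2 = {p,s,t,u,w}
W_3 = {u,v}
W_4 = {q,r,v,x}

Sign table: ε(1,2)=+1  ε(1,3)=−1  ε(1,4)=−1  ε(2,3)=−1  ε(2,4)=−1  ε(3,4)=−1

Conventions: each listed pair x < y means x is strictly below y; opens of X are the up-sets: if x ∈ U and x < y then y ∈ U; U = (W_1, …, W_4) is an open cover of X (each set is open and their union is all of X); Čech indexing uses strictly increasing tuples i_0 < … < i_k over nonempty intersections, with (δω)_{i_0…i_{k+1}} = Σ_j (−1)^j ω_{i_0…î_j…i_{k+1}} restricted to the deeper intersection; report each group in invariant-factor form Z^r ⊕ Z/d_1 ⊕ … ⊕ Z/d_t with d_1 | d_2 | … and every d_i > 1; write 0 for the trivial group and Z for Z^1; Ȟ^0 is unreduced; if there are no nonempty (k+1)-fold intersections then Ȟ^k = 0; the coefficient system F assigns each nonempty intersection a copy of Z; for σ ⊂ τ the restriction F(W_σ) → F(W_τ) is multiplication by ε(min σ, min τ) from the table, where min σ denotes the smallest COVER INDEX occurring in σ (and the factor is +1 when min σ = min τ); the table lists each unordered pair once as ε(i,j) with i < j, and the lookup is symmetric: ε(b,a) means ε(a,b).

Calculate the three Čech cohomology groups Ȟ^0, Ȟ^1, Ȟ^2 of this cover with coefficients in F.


Ȟ^0 ≅ 0, Ȟ^1 ≅ Z/2 and Ȟ^2 ≅ 0

nonempty intersections:
  W12={p,t} W14={x} W23={u} W34={v}
C dims 4,4; δ0: rk 4, SNF 1^3·2
Ȟ^0: (4−4)−0=0 ⇒ 0
Ȟ^1: (4−0)−4=0 plus torsion [2] ⇒ Z/2
Ȟ^2: (0−0)−0=0 ⇒ 0


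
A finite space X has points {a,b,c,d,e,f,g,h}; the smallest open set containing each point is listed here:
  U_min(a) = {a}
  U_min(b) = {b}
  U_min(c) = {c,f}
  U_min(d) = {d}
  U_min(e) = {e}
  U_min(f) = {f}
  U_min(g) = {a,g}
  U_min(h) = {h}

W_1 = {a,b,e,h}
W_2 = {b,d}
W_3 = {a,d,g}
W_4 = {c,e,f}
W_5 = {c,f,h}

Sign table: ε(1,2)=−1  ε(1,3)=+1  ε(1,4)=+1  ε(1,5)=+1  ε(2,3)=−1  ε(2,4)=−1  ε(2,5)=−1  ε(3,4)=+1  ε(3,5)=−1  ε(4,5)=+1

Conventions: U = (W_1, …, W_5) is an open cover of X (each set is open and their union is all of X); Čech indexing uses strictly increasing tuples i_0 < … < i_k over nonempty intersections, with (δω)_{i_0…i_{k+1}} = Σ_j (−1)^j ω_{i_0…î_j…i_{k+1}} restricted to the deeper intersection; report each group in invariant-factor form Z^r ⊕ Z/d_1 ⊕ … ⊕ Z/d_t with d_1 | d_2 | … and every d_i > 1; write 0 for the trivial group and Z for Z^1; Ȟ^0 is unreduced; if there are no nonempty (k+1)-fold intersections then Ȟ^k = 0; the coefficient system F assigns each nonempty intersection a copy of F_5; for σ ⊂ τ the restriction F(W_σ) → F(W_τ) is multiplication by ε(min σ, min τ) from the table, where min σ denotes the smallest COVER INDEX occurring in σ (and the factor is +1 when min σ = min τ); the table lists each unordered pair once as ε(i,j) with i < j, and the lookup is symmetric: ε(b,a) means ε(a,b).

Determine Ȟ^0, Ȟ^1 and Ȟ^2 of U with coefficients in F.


Ȟ^0 ≅ Z/5; Ȟ^1 ≅ Z/5 ⊕ Z/5; Ȟ^2 ≅ 0

nonempty intersections:
  W12={b} W13={a} W14={e} W15={h} W23={d} W45={c,f}
C dims 5,6; δ0: rk_F5 4
Ȟ^0: (5−4)−0=1 ⇒ Z/5
Ȟ^1: (6−0)−4=2 ⇒ Z/5 ⊕ Z/5
Ȟ^2: (0−0)−0=0 ⇒ 0


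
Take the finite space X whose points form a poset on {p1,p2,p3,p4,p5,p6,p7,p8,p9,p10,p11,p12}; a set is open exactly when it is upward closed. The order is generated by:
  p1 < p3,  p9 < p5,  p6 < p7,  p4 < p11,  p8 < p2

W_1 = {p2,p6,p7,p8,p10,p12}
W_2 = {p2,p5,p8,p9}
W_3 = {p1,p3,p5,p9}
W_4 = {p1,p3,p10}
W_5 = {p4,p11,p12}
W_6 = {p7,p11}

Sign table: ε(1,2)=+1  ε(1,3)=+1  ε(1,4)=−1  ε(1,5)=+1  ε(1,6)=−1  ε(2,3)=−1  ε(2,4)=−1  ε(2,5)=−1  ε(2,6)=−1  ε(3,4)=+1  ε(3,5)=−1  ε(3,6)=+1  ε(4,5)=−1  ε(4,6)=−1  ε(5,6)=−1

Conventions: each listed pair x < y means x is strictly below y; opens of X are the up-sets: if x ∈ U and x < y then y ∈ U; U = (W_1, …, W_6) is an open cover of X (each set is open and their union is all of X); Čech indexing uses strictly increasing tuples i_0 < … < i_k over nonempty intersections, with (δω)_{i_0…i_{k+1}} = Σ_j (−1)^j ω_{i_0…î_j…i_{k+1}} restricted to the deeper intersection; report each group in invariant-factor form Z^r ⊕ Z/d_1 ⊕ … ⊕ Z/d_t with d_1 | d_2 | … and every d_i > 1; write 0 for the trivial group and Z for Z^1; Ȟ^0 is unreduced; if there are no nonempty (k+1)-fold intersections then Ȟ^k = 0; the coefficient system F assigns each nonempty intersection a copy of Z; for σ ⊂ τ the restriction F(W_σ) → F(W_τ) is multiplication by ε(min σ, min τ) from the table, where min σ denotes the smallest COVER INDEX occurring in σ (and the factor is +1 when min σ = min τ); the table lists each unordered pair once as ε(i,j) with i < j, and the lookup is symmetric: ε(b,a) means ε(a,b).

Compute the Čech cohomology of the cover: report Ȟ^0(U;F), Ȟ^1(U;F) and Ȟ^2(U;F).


cover nerve:
  W12={p2,p8} W14={p10} W15={p12} W16={p7} W23={p5,p9} W34={p1,p3} W56={p11}
C dims 6,7; δ0: rk 5, SNF 1^5
Ȟ^0: (6−5)−0=1 ⇒ Z
Ȟ^1: (7−0)−5=2 ⇒ Z^2
Ȟ^2: (0−0)−0=0 ⇒ 0

Ȟ^0(U;F) ≅ Z,  Ȟ^1(U;F) ≅ Z^2,  Ȟ^2(U;F) ≅ 0


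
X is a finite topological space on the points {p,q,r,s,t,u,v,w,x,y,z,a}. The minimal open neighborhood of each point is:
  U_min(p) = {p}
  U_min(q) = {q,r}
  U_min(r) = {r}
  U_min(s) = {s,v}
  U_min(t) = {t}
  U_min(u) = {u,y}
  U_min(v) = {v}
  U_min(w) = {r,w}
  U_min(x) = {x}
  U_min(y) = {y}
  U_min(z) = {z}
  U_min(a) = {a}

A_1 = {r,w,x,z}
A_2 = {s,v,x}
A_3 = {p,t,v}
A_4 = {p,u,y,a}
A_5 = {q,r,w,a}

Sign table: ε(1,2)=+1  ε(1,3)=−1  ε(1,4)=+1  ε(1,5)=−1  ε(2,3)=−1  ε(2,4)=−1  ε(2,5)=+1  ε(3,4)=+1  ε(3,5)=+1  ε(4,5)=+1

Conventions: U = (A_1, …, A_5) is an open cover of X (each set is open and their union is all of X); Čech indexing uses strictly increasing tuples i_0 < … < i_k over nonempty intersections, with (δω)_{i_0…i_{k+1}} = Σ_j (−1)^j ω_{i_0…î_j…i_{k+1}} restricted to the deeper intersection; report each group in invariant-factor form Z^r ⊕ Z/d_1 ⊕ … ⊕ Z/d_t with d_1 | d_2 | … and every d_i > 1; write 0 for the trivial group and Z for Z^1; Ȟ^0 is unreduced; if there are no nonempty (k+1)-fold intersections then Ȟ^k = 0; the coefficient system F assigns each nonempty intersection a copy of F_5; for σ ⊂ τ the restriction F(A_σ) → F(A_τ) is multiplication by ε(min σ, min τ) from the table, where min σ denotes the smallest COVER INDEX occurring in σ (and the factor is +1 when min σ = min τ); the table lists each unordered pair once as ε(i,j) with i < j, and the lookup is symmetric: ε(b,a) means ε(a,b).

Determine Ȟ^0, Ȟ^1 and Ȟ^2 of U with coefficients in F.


Ȟ^0 = Z/5; Ȟ^1 = Z/5; Ȟ^2 = 0

nerve of the cover:
  A12={x} A15={r,w} A23={v} A34={p} A45={a}
C dims 5,5; δ0: rk_F5 4
Ȟ^0 = (5 − 4) − 0 = 1, so Ȟ^0 ≅ Z/5
Ȟ^1 = (5 − 0) − 4 = 1, so Ȟ^1 ≅ Z/5
Ȟ^2 = (0 − 0) − 0 = 0, so Ȟ^2 ≅ 0


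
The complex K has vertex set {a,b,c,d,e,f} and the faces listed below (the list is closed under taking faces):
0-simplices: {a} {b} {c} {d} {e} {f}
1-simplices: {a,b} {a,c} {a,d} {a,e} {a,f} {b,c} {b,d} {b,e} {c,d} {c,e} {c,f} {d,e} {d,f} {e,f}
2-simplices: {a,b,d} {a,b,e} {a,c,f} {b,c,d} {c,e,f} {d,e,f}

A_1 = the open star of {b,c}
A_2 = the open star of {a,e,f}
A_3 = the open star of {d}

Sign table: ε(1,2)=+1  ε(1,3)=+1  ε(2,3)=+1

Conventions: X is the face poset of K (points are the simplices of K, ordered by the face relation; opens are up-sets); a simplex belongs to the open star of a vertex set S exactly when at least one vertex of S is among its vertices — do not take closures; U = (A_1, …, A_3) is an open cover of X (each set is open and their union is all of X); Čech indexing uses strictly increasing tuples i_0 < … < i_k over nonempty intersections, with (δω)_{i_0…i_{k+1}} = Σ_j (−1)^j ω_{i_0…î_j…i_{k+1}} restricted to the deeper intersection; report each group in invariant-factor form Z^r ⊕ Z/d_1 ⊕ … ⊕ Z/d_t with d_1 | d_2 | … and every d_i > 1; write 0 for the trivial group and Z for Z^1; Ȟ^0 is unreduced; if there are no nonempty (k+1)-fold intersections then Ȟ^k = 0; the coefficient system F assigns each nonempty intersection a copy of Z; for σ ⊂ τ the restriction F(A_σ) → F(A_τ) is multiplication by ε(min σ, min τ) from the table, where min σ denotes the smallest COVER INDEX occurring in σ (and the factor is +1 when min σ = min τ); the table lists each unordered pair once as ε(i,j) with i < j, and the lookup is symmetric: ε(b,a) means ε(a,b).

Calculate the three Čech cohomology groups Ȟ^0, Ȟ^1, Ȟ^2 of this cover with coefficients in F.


Ȟ^0 ≅ Z; Ȟ^1 ≅ 0; Ȟ^2 ≅ 0

nonempty overlaps:
  A1={{b},{c},{a,b},{a,c},{b,c},{b,d},{b,e},{c,d},{c,e},{c,f},{a,b,d},{a,b,e},{a,c,f},{b,c,d},{c,e,f}} A2={{a},{e},{f},{a,b},{a,c},{a,d},{a,e},{a,f},{b,e},{c,e},{c,f},{d,e},{d,f},{e,f},{a,b,d},{a,b,e},{a,c,f},{c,e,f},{d,e,f}} A3={{d},{a,d},{b,d},{c,d},{d,e},{d,f},{a,b,d},{b,c,d},{d,e,f}}
  A12={{a,b},{a,c},{b,e},{c,e},{c,f},{a,b,d},{a,b,e},{a,c,f},{c,e,f}} A13={{b,d},{c,d},{a,b,d},{b,c,d}} A23={{a,d},{d,e},{d,f},{a,b,d},{d,e,f}}
  A123={{a,b,d}}
C dims 3,3,1; δ0: rk 2, SNF 1^2; δ1: rk 1, SNF 1^1
degree 0: 3−2−0 = 1 → Ȟ^0 ≅ Z
degree 1: 3−1−2 = 0 → Ȟ^1 ≅ 0
degree 2: 1−0−1 = 0 → Ȟ^2 ≅ 0


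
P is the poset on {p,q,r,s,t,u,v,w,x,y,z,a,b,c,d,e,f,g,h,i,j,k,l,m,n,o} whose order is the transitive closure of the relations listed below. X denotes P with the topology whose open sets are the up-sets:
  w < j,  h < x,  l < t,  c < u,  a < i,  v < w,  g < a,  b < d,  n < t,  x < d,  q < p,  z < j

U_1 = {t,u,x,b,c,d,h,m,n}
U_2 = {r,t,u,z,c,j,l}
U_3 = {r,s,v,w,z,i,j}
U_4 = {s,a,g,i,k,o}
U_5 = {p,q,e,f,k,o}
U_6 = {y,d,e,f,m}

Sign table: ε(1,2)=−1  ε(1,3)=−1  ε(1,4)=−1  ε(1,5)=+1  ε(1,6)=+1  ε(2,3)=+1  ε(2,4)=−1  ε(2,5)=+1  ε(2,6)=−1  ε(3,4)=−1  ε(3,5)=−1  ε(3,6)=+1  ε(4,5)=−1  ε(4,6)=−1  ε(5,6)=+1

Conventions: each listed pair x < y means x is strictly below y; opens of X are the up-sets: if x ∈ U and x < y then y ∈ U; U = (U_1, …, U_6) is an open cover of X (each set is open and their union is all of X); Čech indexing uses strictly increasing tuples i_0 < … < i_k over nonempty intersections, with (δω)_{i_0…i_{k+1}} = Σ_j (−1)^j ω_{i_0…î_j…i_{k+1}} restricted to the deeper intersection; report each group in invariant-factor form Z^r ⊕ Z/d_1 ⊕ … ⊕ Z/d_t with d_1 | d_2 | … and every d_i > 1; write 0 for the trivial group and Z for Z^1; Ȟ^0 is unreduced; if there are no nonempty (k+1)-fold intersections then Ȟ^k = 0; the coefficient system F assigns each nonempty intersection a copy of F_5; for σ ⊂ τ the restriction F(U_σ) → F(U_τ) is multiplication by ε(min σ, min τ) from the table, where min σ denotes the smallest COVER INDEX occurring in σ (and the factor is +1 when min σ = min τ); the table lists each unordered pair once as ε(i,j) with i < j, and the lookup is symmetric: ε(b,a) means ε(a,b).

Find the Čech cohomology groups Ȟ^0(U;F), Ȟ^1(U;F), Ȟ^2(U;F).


Ȟ^0(U;F) ≅ 0, Ȟ^1(U;F) ≅ 0 and Ȟ^2(U;F) ≅ 0

nerve simplices:
  U12={t,u,c} U16={d,m} U23={r,z,j} U34={s,i} U45={k,o} U56={e,f}
C dims 6,6; δ0: rk_F5 6
degree 0: 6−6−0 = 0 → Ȟ^0 ≅ 0
degree 1: 6−0−6 = 0 → Ȟ^1 ≅ 0
degree 2: 0−0−0 = 0 → Ȟ^2 ≅ 0


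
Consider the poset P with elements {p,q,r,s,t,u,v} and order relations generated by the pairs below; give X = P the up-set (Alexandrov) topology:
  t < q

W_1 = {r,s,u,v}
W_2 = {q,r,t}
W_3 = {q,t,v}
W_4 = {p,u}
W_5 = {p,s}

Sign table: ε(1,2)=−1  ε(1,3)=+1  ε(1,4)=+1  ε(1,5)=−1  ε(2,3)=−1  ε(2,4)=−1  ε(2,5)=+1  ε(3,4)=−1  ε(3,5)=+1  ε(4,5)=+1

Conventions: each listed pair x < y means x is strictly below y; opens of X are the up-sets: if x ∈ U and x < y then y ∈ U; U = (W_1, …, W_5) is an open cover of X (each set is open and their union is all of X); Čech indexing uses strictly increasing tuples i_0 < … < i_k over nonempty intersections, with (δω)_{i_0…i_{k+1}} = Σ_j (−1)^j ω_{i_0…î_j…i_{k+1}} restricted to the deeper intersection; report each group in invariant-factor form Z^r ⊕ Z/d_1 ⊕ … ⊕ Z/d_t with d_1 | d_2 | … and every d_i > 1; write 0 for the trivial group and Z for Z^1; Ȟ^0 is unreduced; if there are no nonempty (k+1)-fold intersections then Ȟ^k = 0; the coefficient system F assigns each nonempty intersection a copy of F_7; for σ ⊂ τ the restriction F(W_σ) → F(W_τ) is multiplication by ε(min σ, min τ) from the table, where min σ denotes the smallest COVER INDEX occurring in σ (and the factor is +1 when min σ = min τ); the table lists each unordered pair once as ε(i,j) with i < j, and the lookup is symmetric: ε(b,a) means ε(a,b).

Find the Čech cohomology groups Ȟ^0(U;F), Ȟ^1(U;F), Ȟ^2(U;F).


Ȟ^0(U;F) ≅ 0; Ȟ^1(U;F) ≅ Z/7; Ȟ^2(U;F) ≅ 0

cover nerve:
  W12={r} W13={v} W14={u} W15={s} W23={q,t} W45={p}
C dims 5,6; δ0: rk_F7 5
Ȟ^0: (5−5)−0=0 ⇒ 0
Ȟ^1: (6−0)−5=1 ⇒ Z/7
Ȟ^2: (0−0)−0=0 ⇒ 0


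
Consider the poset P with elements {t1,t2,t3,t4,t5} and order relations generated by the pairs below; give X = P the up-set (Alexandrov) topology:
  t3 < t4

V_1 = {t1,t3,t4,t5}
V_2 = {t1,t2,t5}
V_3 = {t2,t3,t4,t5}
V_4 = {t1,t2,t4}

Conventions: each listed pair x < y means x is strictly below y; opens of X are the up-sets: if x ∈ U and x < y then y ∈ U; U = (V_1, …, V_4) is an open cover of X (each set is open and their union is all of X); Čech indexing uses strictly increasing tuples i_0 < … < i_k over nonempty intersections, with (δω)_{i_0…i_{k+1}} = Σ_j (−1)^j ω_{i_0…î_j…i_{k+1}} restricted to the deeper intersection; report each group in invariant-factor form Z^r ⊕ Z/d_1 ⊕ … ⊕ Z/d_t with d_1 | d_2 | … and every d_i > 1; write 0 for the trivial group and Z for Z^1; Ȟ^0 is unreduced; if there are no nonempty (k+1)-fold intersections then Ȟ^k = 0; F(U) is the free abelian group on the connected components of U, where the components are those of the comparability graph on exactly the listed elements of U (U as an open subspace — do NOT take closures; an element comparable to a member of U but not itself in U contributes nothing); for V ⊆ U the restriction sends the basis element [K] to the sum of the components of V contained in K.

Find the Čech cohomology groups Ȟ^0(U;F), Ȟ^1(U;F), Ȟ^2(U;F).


Ȟ^0(U;F) ≅ Z^4, Ȟ^1(U;F) ≅ 0 and Ȟ^2(U;F) ≅ 0

nonempty intersections:
  V12={t1,t5} V13={t3,t4,t5} V14={t1,t4} V23={t2,t5} V24={t1,t2} V34={t2,t4}
  V123={t5} V124={t1} V134={t4} V234={t2}
components per intersection:
  V1: {t1} {t3,t4} {t5}
  V2: {t1} {t2} {t5}
  V3: {t2} {t3,t4} {t5}
  V4: {t1} {t2} {t4}
  V12: {t1} {t5}
  V13: {t3,t4} {t5}
  V14: {t1} {t4}
  V23: {t2} {t5}
  V24: {t1} {t2}
  V34: {t2} {t4}
  V123: {t5}
  V124: {t1}
  V134: {t4}
  V234: {t2}
C dims 12,12,4; δ0: rk 8, SNF 1^8; δ1: rk 4, SNF 1^4
Ȟ^0: (12−8)−0=4 ⇒ Z^4
Ȟ^1: (12−4)−8=0 ⇒ 0
Ȟ^2: (4−0)−4=0 ⇒ 0


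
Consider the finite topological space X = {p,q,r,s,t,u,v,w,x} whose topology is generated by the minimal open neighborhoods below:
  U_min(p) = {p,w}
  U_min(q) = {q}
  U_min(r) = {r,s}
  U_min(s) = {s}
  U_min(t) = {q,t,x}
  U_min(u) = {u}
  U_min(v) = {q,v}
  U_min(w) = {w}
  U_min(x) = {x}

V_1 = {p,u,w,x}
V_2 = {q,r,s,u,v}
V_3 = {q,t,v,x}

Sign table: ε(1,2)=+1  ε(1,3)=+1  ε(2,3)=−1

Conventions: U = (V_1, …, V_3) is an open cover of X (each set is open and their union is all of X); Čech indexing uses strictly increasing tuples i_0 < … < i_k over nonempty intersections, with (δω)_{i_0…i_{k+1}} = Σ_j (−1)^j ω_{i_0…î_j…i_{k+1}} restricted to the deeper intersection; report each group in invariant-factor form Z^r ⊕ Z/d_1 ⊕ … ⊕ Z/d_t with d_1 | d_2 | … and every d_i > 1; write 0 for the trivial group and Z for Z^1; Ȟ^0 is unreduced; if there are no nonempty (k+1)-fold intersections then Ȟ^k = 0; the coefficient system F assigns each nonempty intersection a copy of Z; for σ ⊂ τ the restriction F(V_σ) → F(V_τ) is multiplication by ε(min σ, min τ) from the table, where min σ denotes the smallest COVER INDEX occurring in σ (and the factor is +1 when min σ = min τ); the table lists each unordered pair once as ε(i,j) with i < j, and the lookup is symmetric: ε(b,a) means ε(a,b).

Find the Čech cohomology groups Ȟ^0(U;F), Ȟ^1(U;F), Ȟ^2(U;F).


Ȟ^0 = 0,  Ȟ^1 = Z/2,  Ȟ^2 = 0

nonempty overlaps:
  V12={u} V13={x} V23={q,v}
C dims 3,3; δ0: rk 3, SNF 1^2·2
degree 0: 3−3−0 = 0 → Ȟ^0 ≅ 0
degree 1: 3−0−3 = 0 plus torsion [2] → Ȟ^1 ≅ Z/2
degree 2: 0−0−0 = 0 → Ȟ^2 ≅ 0


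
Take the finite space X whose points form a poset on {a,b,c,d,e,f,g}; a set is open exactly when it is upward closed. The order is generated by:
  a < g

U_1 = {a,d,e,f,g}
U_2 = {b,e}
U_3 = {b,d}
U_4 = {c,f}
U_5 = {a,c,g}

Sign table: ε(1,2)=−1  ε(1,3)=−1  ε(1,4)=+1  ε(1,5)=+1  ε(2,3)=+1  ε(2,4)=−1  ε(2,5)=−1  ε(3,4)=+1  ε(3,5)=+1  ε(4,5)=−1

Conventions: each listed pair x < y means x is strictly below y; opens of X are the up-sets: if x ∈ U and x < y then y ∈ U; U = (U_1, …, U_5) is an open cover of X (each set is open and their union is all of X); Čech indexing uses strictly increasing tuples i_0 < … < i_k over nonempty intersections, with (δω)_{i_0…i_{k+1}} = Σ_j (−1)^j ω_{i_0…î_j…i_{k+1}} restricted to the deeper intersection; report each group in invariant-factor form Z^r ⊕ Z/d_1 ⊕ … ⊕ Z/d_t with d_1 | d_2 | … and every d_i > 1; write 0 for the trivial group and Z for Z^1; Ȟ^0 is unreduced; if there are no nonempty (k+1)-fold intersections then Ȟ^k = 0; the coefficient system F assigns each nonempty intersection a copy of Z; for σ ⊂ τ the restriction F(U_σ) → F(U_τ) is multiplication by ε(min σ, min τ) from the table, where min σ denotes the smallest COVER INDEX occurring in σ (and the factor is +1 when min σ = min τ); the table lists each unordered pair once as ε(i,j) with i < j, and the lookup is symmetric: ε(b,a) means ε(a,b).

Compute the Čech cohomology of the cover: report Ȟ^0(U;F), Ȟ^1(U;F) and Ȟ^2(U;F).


nerve simplices:
  U12={e} U13={d} U14={f} U15={a,g} U23={b} U45={c}
C dims 5,6; δ0: rk 5, SNF 1^4·2
degree 0: 5−5−0 = 0 → Ȟ^0 ≅ 0
degree 1: 6−0−5 = 1 plus torsion [2] → Ȟ^1 ≅ Z ⊕ Z/2
degree 2: 0−0−0 = 0 → Ȟ^2 ≅ 0

Ȟ^0 ≅ 0, Ȟ^1 ≅ Z ⊕ Z/2, Ȟ^2 ≅ 0


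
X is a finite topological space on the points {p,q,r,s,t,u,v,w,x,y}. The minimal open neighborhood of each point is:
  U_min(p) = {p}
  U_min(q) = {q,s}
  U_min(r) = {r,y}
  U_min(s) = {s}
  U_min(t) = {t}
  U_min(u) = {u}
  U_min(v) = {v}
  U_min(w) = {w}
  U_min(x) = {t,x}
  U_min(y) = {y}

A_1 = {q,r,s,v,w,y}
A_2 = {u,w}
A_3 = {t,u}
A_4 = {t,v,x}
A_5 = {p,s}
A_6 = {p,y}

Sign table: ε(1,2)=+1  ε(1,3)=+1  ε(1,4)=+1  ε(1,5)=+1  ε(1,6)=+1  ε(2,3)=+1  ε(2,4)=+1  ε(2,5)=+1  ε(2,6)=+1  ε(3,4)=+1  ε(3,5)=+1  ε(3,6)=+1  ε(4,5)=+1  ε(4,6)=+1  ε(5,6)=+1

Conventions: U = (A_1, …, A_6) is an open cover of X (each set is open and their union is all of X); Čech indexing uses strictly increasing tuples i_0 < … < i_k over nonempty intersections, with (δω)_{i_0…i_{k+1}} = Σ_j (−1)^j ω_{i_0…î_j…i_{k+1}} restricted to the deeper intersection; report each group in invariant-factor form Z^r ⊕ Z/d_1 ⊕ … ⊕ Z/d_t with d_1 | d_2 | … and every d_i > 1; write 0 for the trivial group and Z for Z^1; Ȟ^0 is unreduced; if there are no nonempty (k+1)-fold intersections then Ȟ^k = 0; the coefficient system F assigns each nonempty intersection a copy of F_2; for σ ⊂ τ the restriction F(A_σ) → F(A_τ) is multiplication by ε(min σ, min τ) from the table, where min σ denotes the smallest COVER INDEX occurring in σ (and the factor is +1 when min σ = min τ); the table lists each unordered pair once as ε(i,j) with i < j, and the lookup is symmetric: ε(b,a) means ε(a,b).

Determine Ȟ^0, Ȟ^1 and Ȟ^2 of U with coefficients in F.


nerve of the cover:
  A12={w} A14={v} A15={s} A16={y} A23={u} A34={t} A56={p}
C dims 6,7; δ0: rk_F2 5
Ȟ^0 = (6 − 5) − 0 = 1, so Ȟ^0 ≅ Z/2
Ȟ^1 = (7 − 0) − 5 = 2, so Ȟ^1 ≅ Z/2 ⊕ Z/2
Ȟ^2 = (0 − 0) − 0 = 0, so Ȟ^2 ≅ 0

Ȟ^0 ≅ Z/2, Ȟ^1 ≅ Z/2 ⊕ Z/2 and Ȟ^2 ≅ 0


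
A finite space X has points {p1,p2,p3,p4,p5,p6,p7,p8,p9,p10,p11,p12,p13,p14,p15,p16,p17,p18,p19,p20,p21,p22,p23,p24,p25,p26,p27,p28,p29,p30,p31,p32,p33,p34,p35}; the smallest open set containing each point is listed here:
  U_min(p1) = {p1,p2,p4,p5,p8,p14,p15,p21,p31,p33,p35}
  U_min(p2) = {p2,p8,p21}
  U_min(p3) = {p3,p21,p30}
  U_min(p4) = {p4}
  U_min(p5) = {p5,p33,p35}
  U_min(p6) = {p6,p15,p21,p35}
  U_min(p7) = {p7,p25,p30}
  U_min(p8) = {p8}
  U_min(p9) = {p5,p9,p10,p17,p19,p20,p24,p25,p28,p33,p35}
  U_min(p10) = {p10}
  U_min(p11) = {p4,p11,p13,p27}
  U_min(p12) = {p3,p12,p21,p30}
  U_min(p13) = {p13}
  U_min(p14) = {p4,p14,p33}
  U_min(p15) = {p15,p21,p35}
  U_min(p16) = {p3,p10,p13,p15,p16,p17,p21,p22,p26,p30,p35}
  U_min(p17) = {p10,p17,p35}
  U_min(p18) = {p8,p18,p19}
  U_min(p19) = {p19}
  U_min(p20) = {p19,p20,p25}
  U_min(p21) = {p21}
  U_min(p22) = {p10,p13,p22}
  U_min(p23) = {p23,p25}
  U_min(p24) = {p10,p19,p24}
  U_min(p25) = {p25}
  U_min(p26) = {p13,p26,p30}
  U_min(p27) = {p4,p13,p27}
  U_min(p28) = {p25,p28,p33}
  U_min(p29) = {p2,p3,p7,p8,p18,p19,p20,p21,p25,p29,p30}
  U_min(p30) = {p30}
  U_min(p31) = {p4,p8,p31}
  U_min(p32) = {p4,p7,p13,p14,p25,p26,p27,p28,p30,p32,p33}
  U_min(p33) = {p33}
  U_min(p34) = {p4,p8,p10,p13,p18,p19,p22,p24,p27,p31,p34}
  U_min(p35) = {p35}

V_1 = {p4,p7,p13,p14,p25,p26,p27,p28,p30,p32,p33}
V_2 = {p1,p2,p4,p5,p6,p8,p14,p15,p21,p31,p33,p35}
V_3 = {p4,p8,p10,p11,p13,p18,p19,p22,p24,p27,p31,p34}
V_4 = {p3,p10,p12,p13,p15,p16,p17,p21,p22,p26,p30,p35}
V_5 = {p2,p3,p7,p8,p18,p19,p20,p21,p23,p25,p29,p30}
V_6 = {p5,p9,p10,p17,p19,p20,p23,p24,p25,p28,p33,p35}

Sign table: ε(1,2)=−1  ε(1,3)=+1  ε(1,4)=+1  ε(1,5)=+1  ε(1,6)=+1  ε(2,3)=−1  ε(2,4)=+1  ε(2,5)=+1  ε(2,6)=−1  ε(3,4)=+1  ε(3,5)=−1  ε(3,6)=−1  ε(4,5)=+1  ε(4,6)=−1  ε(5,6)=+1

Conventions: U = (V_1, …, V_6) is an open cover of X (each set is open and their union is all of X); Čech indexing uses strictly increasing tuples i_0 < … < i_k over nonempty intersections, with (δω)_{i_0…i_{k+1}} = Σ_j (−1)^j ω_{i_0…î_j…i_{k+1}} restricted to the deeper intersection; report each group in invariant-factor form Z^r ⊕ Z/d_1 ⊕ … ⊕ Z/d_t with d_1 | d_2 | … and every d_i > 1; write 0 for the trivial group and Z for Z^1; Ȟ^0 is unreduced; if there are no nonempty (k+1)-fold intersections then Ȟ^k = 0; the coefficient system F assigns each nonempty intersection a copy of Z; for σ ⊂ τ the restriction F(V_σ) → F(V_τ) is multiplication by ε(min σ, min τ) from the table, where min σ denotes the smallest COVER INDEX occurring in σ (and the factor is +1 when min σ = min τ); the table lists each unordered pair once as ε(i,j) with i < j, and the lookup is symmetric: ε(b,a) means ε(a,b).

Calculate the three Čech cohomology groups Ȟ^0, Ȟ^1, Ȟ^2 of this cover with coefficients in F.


cover nerve:
  V12={p4,p14,p33} V13={p4,p13,p27} V14={p13,p26,p30} V15={p7,p25,p30} V16={p25,p28,p33} V23={p4,p8,p31} V24={p15,p21,p35} V25={p2,p8,p21} V26={p5,p33,p35} V34={p10,p13,p22} V35={p8,p18,p19} V36={p10,p19,p24} V45={p3,p21,p30} V46={p10,p17,p35} V56={p19,p20,p23,p25}
  V123={p4} V126={p33} V134={p13} V145={p30} V156={p25} V235={p8} V245={p21} V246={p35} V346={p10} V356={p19}
C dims 6,15,10; δ0: rk 6, SNF 1^5·2; δ1: rk 9, SNF 1^9
Ȟ^0: (6−6)−0=0 ⇒ 0
Ȟ^1: (15−9)−6=0 plus torsion [2] ⇒ Z/2
Ȟ^2: (10−0)−9=1 ⇒ Z

Ȟ^0 ≅ 0, Ȟ^1 ≅ Z/2, Ȟ^2 ≅ Z


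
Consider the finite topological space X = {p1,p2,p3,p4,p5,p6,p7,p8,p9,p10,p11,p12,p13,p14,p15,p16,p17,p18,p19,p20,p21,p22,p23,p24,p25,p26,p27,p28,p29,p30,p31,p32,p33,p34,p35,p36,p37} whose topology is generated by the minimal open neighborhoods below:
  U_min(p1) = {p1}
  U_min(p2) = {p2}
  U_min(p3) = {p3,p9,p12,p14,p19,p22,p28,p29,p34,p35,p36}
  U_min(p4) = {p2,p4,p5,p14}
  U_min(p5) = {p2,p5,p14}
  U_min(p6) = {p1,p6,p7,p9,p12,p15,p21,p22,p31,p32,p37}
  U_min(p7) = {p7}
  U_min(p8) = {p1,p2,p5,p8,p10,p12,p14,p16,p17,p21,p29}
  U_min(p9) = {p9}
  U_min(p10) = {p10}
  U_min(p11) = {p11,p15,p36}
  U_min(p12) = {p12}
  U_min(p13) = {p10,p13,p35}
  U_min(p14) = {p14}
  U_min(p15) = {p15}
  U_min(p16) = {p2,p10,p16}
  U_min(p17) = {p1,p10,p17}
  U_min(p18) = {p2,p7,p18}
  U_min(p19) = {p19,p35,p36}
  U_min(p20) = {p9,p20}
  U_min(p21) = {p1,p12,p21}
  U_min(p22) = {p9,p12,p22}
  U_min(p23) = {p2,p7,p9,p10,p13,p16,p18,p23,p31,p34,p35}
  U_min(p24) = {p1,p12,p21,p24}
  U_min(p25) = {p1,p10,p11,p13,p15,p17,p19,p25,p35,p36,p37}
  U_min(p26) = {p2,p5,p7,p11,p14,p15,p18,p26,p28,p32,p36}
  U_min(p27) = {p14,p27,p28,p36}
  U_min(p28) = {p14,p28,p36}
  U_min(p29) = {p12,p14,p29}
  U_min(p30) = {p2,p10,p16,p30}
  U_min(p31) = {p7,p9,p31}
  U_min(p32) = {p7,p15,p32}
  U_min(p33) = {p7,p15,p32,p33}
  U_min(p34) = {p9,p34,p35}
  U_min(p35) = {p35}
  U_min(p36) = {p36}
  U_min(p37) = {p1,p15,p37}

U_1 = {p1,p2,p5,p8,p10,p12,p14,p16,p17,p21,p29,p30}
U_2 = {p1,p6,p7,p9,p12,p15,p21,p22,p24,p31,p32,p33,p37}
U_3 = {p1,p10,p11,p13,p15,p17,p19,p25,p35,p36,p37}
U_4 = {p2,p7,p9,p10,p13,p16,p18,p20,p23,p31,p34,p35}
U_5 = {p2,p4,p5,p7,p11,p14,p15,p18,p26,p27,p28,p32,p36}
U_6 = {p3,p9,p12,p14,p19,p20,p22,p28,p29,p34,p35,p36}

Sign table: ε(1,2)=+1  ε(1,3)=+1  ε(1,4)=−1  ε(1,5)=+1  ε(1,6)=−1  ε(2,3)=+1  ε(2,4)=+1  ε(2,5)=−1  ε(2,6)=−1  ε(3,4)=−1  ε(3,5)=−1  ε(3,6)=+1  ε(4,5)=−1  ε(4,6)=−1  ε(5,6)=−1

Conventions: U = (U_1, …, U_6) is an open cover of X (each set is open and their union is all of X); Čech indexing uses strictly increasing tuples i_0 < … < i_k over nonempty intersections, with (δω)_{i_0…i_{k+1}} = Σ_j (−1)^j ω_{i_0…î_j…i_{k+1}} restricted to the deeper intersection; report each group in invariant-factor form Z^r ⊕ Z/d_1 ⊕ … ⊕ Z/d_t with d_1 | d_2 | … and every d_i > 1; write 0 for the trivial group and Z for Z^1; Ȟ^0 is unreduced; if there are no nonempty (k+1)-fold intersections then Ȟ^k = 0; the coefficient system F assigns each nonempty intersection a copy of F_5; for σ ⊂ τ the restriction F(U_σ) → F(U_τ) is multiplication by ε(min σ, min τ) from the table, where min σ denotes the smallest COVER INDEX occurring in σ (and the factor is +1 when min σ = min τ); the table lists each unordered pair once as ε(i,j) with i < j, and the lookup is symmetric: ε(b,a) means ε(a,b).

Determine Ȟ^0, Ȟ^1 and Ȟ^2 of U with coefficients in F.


nerve simplices:
  U12={p1,p12,p21} U13={p1,p10,p17} U14={p2,p10,p16} U15={p2,p5,p14} U16={p12,p14,p29} U23={p1,p15,p37} U24={p7,p9,p31} U25={p7,p15,p32} U26={p9,p12,p22} U34={p10,p13,p35} U35={p11,p15,p36} U36={p19,p35,p36} U45={p2,p7,p18} U46={p9,p20,p34,p35} U56={p14,p28,p36}
  U123={p1} U126={p12} U134={p10} U145={p2} U156={p14} U235={p15} U245={p7} U246={p9} U346={p35} U356={p36}
C dims 6,15,10; δ0: rk_F5 6; δ1: rk_F5 9
degree 0: 6−6−0 = 0 → Ȟ^0 ≅ 0
degree 1: 15−9−6 = 0 → Ȟ^1 ≅ 0
degree 2: 10−0−9 = 1 → Ȟ^2 ≅ Z/5

Ȟ^0 = 0, Ȟ^1 = 0 and Ȟ^2 = Z/5


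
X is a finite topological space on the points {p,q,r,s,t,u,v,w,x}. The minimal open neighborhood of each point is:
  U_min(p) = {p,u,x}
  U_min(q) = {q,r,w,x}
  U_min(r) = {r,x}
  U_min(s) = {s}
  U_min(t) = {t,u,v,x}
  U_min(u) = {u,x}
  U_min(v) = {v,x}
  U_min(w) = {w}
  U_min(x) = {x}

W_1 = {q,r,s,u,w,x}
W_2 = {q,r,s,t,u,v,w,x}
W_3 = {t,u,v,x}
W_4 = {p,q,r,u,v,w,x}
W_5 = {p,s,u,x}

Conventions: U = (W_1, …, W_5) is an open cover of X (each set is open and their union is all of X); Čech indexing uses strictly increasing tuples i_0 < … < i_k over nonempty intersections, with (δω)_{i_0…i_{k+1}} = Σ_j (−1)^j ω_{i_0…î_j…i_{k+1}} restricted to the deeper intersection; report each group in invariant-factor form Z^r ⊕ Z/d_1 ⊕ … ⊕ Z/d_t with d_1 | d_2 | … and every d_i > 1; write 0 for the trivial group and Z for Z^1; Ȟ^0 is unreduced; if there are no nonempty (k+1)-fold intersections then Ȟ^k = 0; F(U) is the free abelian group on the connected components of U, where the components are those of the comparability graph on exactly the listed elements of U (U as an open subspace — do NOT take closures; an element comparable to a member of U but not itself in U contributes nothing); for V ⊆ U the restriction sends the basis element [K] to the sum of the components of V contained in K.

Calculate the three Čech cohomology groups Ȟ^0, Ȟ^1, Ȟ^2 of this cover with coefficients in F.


cover nerve:
  W12={q,r,s,u,w,x} W13={u,x} W14={q,r,u,w,x} W15={s,u,x} W23={t,u,v,x} W24={q,r,u,v,w,x} W25={s,u,x} W34={u,v,x} W35={u,x} W45={p,u,x}
  W123={u,x} W124={q,r,u,w,x} W125={s,u,x} W134={u,x} W135={u,x} W145={u,x} W234={u,v,x} W235={u,x} W245={u,x} W345={u,x}
  W1234={u,x} W1235={u,x} W1245={u,x} W1345={u,x} W2345={u,x}
  W12345={u,x}
components per intersection:
  W1: {q,r,u,w,x} {s}
  W2: {q,r,t,u,v,w,x} {s}
  W3: {t,u,v,x}
  W4: {p,q,r,u,v,w,x}
  W5: {p,u,x} {s}
  W12: {q,r,u,w,x} {s}
  W13: {u,x}
  W14: {q,r,u,w,x}
  W15: {s} {u,x}
  W23: {t,u,v,x}
  W24: {q,r,u,v,w,x}
  W25: {s} {u,x}
  W34: {u,v,x}
  W35: {u,x}
  W45: {p,u,x}
  W123: {u,x}
  W124: {q,r,u,w,x}
  W125: {s} {u,x}
  W134: {u,x}
  W135: {u,x}
  W145: {u,x}
  W234: {u,v,x}
  W235: {u,x}
  W245: {u,x}
  W345: {u,x}
  W1234: {u,x}
  W1235: {u,x}
  W1245: {u,x}
  W1345: {u,x}
  W2345: {u,x}
  W12345: {u,x}
C dims 8,13,11,5; δ0: rk 6, SNF 1^6; δ1: rk 7, SNF 1^7; δ2: rk 4, SNF 1^4
Ȟ^0: (8−6)−0=2 ⇒ Z^2
Ȟ^1: (13−7)−6=0 ⇒ 0
Ȟ^2: (11−4)−7=0 ⇒ 0

Ȟ^0(U;F) ≅ Z^2, Ȟ^1(U;F) ≅ 0, Ȟ^2(U;F) ≅ 0


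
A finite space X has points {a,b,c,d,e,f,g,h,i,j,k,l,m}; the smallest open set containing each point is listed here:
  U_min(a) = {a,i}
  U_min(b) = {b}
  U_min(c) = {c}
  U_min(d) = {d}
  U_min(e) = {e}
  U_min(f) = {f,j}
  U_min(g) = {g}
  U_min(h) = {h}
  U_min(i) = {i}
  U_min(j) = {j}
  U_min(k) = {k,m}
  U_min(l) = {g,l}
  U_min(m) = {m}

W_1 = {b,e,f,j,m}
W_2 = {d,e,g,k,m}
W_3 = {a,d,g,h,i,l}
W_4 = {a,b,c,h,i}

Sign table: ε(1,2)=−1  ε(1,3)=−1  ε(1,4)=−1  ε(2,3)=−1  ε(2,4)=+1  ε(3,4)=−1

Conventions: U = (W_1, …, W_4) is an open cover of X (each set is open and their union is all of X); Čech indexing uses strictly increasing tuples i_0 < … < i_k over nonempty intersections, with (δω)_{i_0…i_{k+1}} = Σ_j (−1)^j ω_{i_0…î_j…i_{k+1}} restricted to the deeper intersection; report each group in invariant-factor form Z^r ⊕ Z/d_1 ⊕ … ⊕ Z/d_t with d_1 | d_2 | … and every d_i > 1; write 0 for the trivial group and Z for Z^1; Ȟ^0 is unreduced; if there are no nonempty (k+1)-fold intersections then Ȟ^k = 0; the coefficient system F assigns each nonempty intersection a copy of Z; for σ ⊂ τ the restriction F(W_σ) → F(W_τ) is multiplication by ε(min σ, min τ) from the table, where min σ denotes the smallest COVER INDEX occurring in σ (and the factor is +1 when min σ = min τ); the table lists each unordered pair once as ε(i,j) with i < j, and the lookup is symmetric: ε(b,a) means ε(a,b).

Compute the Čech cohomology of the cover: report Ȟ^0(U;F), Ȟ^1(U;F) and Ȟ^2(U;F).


Ȟ^0 ≅ Z; Ȟ^1 ≅ Z; Ȟ^2 ≅ 0

nerve simplices:
  W12={e,m} W14={b} W23={d,g} W34={a,h,i}
C dims 4,4; δ0: rk 3, SNF 1^3
degree 0: 4−3−0 = 1 → Ȟ^0 ≅ Z
degree 1: 4−0−3 = 1 → Ȟ^1 ≅ Z
degree 2: 0−0−0 = 0 → Ȟ^2 ≅ 0


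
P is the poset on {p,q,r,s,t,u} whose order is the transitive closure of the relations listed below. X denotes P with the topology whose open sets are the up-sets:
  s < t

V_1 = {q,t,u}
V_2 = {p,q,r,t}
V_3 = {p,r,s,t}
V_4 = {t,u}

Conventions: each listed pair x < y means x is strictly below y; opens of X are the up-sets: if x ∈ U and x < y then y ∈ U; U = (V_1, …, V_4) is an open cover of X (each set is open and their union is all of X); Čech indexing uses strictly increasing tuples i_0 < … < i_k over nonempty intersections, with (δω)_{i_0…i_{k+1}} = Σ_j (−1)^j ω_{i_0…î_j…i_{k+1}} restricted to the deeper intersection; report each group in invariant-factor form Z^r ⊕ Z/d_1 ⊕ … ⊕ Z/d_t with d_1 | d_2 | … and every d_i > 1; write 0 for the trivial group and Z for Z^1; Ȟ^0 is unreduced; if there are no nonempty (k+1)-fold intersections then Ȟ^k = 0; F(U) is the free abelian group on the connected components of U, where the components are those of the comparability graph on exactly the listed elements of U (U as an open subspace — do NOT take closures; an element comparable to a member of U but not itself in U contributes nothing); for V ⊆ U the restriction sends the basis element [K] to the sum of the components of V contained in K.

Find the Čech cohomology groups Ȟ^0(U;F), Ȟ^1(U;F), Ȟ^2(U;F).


nonempty overlaps:
  V12={q,t} V13={t} V14={t,u} V23={p,r,t} V24={t} V34={t}
  V123={t} V124={t} V134={t} V234={t}
  V1234={t}
components per intersection:
  V1: {q} {t} {u}
  V2: {p} {q} {r} {t}
  V3: {p} {r} {s,t}
  V4: {t} {u}
  V12: {q} {t}
  V13: {t}
  V14: {t} {u}
  V23: {p} {r} {t}
  V24: {t}
  V34: {t}
  V123: {t}
  V124: {t}
  V134: {t}
  V234: {t}
  V1234: {t}
C dims 12,10,4,1; δ0: rk 7, SNF 1^7; δ1: rk 3, SNF 1^3; δ2: rk 1, SNF 1^1
degree 0: 12−7−0 = 5 → Ȟ^0 ≅ Z^5
degree 1: 10−3−7 = 0 → Ȟ^1 ≅ 0
degree 2: 4−1−3 = 0 → Ȟ^2 ≅ 0

Ȟ^0 = Z^5; Ȟ^1 = 0; Ȟ^2 = 0


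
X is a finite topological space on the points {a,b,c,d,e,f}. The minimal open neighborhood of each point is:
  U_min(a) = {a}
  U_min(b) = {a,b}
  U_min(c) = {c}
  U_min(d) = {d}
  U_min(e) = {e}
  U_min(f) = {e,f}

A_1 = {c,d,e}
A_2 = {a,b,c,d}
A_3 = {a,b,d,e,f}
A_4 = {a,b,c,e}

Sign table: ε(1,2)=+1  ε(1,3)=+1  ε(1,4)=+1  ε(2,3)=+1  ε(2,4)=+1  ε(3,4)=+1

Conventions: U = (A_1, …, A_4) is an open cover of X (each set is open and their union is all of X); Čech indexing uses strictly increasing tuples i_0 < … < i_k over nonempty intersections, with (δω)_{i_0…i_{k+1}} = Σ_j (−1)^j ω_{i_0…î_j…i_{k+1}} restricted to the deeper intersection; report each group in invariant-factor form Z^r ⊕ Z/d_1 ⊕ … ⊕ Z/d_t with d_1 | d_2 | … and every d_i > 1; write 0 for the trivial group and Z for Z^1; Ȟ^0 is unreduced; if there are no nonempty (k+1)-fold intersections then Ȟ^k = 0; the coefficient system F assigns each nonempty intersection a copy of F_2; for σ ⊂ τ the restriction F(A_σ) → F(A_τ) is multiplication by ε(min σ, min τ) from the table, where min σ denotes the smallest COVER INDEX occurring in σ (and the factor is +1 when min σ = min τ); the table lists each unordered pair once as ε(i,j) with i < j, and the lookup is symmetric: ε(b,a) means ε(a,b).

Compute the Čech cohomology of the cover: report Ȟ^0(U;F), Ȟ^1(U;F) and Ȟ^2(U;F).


nonempty overlaps:
  A12={c,d} A13={d,e} A14={c,e} A23={a,b,d} A24={a,b,c} A34={a,b,e}
  A123={d} A124={c} A134={e} A234={a,b}
C dims 4,6,4; δ0: rk_F2 3; δ1: rk_F2 3
degree 0: 4−3−0 = 1 → Ȟ^0 ≅ Z/2
degree 1: 6−3−3 = 0 → Ȟ^1 ≅ 0
degree 2: 4−0−3 = 1 → Ȟ^2 ≅ Z/2

Ȟ^0 = Z/2, Ȟ^1 = 0, Ȟ^2 = Z/2


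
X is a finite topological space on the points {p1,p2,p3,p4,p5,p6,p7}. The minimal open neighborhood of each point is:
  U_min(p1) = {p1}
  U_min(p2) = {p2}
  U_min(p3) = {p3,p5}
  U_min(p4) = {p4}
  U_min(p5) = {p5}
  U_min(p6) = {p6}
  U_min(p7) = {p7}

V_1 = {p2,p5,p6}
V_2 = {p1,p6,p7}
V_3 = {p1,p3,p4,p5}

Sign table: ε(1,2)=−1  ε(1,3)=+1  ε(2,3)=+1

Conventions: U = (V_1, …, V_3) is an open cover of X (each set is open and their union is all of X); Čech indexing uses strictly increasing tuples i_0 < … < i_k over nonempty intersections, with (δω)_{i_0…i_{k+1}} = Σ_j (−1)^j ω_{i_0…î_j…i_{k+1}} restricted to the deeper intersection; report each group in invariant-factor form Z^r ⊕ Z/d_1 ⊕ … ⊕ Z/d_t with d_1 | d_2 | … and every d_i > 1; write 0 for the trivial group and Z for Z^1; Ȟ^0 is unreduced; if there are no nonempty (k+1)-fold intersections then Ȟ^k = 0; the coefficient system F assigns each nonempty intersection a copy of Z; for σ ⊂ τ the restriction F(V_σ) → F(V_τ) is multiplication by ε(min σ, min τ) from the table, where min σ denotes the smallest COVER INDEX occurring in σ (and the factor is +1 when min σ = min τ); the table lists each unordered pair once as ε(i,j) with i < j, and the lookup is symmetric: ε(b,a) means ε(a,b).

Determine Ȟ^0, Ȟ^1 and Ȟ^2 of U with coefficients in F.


Ȟ^0 ≅ 0; Ȟ^1 ≅ Z/2; Ȟ^2 ≅ 0

nonempty overlaps:
  V12={p6} V13={p5} V23={p1}
C dims 3,3; δ0: rk 3, SNF 1^2·2
degree 0: 3−3−0 = 0 → Ȟ^0 ≅ 0
degree 1: 3−0−3 = 0 plus torsion [2] → Ȟ^1 ≅ Z/2
degree 2: 0−0−0 = 0 → Ȟ^2 ≅ 0


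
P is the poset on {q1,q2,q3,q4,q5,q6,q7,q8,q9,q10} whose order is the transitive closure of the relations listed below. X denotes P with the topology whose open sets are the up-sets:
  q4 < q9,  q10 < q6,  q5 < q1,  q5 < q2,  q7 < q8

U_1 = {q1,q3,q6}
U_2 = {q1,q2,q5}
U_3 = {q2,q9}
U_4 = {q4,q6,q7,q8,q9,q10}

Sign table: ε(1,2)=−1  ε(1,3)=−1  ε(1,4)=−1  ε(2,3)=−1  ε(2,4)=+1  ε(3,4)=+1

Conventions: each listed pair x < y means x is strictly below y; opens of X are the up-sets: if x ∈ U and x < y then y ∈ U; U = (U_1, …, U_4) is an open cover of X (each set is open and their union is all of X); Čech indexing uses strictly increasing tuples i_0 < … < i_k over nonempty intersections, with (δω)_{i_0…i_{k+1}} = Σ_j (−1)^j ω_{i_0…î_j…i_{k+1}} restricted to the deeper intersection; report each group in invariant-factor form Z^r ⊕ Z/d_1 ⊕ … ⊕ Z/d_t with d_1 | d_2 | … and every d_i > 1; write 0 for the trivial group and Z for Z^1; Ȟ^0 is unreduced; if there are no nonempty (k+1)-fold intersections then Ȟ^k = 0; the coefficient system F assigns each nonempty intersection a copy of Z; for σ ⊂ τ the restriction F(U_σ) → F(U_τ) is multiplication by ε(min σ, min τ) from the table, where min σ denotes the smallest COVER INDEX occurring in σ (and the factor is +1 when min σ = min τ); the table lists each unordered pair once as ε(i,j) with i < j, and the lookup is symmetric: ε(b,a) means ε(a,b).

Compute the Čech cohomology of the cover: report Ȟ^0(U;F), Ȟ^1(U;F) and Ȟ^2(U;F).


Ȟ^0(U;F) ≅ 0, Ȟ^1(U;F) ≅ Z/2, Ȟ^2(U;F) ≅ 0

cover nerve:
  U12={q1} U14={q6} U23={q2} U34={q9}
C dims 4,4; δ0: rk 4, SNF 1^3·2
Ȟ^0: (4−4)−0=0 ⇒ 0
Ȟ^1: (4−0)−4=0 plus torsion [2] ⇒ Z/2
Ȟ^2: (0−0)−0=0 ⇒ 0
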